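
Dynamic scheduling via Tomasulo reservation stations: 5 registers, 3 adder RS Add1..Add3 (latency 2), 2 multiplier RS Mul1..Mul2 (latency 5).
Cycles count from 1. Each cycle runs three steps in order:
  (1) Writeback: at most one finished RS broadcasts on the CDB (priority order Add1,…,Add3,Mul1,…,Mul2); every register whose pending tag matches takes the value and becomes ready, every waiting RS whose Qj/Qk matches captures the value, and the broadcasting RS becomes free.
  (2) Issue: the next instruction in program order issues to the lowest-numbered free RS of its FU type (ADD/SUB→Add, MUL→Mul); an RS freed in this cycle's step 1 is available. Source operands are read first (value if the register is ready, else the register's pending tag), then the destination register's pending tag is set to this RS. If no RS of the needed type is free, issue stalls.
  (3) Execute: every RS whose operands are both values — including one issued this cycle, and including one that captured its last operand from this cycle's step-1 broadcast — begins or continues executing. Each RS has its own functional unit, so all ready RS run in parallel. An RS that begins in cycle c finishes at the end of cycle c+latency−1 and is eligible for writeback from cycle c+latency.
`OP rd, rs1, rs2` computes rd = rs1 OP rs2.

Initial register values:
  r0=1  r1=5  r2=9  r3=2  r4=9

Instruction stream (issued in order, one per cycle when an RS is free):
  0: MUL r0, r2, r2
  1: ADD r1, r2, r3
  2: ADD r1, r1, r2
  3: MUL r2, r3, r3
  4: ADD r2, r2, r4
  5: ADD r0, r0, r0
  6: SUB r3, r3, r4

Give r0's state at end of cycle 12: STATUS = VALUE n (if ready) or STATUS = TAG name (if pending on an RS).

  c1: issue MUL r0<-Mul1  regs: r0:Mul1,r1:5,r2:9,r3:2,r4:9
  c2: issue ADD r1<-Add1  regs: r0:Mul1,r1:Add1,r2:9,r3:2,r4:9
  c3: issue ADD r1<-Add2  regs: r0:Mul1,r1:Add2,r2:9,r3:2,r4:9
  c4: CDB Add1=11; issue MUL r2<-Mul2  regs: r0:Mul1,r1:Add2,r2:Mul2,r3:2,r4:9
  c5: issue ADD r2<-Add1  regs: r0:Mul1,r1:Add2,r2:Add1,r3:2,r4:9
  c6: CDB Add2=20; issue ADD r0<-Add2  regs: r0:Add2,r1:20,r2:Add1,r3:2,r4:9
  c7: CDB Mul1=81; issue SUB r3<-Add3  regs: r0:Add2,r1:20,r2:Add1,r3:Add3,r4:9
  c8: -  regs: r0:Add2,r1:20,r2:Add1,r3:Add3,r4:9
  c9: CDB Add2=162  regs: r0:162,r1:20,r2:Add1,r3:Add3,r4:9
  c10: CDB Add3=-7  regs: r0:162,r1:20,r2:Add1,r3:-7,r4:9
  c11: CDB Mul2=4  regs: r0:162,r1:20,r2:Add1,r3:-7,r4:9
  c12: -  regs: r0:162,r1:20,r2:Add1,r3:-7,r4:9

STATUS = VALUE 162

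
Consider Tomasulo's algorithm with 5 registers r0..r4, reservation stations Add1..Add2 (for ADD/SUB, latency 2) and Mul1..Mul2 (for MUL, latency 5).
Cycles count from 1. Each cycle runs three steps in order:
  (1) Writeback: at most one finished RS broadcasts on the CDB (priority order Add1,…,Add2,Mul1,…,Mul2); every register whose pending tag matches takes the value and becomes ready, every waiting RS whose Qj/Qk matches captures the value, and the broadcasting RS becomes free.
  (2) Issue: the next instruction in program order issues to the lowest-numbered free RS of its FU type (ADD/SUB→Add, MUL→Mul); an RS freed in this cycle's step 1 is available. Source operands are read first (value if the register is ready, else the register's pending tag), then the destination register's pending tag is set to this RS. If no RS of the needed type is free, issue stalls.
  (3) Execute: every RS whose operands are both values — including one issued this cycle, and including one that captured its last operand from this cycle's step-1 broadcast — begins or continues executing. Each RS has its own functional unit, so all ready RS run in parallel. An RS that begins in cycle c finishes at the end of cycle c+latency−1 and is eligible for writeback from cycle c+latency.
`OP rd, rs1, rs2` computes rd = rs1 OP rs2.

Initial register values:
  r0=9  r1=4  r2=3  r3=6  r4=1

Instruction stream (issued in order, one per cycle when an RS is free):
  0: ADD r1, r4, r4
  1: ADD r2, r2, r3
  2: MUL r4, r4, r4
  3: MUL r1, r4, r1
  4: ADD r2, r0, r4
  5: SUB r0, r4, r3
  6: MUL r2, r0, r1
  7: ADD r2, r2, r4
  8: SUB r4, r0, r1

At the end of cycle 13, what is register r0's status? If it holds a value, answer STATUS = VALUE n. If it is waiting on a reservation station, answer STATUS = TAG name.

STATUS = VALUE -5

cycle 1: issue ADD r1<-Add1 // r0:9,r1:Add1,r2:3,r3:6,r4:1
cycle 2: issue ADD r2<-Add2 // r0:9,r1:Add1,r2:Add2,r3:6,r4:1
cycle 3: CDB Add1=2; issue MUL r4<-Mul1 // r0:9,r1:2,r2:Add2,r3:6,r4:Mul1
cycle 4: CDB Add2=9; issue MUL r1<-Mul2 // r0:9,r1:Mul2,r2:9,r3:6,r4:Mul1
cycle 5: issue ADD r2<-Add1 // r0:9,r1:Mul2,r2:Add1,r3:6,r4:Mul1
cycle 6: issue SUB r0<-Add2 // r0:Add2,r1:Mul2,r2:Add1,r3:6,r4:Mul1
cycle 7: stall // r0:Add2,r1:Mul2,r2:Add1,r3:6,r4:Mul1
cycle 8: CDB Mul1=1; issue MUL r2<-Mul1 // r0:Add2,r1:Mul2,r2:Mul1,r3:6,r4:1
cycle 9: stall // r0:Add2,r1:Mul2,r2:Mul1,r3:6,r4:1
cycle 10: CDB Add1=10; issue ADD r2<-Add1 // r0:Add2,r1:Mul2,r2:Add1,r3:6,r4:1
cycle 11: CDB Add2=-5; issue SUB r4<-Add2 // r0:-5,r1:Mul2,r2:Add1,r3:6,r4:Add2
cycle 12: - // r0:-5,r1:Mul2,r2:Add1,r3:6,r4:Add2
cycle 13: CDB Mul2=2 // r0:-5,r1:2,r2:Add1,r3:6,r4:Add2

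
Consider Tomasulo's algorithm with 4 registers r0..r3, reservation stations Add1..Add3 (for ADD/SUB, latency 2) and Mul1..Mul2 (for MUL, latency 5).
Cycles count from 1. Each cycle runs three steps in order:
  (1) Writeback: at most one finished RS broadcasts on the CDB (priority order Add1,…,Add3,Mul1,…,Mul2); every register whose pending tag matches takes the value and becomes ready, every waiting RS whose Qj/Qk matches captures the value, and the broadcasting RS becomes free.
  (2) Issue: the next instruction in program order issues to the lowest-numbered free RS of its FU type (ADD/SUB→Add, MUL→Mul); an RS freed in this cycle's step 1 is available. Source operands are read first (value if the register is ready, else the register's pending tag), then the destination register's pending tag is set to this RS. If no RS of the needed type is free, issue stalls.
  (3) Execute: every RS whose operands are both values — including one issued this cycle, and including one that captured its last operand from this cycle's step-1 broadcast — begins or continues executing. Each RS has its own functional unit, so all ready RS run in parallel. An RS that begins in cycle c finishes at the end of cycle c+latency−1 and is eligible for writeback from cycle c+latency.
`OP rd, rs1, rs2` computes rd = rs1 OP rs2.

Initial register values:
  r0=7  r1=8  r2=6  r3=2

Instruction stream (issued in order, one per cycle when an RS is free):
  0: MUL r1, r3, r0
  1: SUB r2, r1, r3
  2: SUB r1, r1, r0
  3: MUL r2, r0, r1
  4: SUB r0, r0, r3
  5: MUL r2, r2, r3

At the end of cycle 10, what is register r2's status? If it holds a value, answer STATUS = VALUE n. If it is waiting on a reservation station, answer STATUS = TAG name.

STATUS = TAG Mul1

  c1: issue MUL r1<-Mul1  regs: r0:7,r1:Mul1,r2:6,r3:2
  c2: issue SUB r2<-Add1  regs: r0:7,r1:Mul1,r2:Add1,r3:2
  c3: issue SUB r1<-Add2  regs: r0:7,r1:Add2,r2:Add1,r3:2
  c4: issue MUL r2<-Mul2  regs: r0:7,r1:Add2,r2:Mul2,r3:2
  c5: issue SUB r0<-Add3  regs: r0:Add3,r1:Add2,r2:Mul2,r3:2
  c6: CDB Mul1=14; issue MUL r2<-Mul1  regs: r0:Add3,r1:Add2,r2:Mul1,r3:2
  c7: CDB Add3=5  regs: r0:5,r1:Add2,r2:Mul1,r3:2
  c8: CDB Add1=12  regs: r0:5,r1:Add2,r2:Mul1,r3:2
  c9: CDB Add2=7  regs: r0:5,r1:7,r2:Mul1,r3:2
  c10: -  regs: r0:5,r1:7,r2:Mul1,r3:2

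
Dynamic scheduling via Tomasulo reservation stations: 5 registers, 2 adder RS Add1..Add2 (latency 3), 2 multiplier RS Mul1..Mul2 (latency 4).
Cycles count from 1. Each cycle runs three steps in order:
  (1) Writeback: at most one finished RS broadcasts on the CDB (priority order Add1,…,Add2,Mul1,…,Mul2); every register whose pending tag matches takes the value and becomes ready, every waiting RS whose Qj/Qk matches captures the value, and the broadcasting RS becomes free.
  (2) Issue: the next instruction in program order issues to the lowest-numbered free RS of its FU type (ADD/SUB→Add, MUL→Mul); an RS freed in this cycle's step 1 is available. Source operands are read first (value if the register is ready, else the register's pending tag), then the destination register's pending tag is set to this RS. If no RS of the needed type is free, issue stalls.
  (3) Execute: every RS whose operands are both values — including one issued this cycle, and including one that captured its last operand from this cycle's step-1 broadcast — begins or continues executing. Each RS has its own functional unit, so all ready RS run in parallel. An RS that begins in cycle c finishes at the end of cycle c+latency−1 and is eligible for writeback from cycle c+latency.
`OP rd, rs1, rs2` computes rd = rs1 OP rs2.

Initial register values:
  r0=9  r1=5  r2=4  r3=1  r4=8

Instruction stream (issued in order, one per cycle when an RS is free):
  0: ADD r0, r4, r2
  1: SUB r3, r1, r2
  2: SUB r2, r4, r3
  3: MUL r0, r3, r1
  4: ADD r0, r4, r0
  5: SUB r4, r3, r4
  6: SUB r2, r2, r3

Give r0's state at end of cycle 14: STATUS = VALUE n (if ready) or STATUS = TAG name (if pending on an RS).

STATUS = VALUE 13

cycle 1: issue ADD r0<-Add1 // r0:Add1,r1:5,r2:4,r3:1,r4:8
cycle 2: issue SUB r3<-Add2 // r0:Add1,r1:5,r2:4,r3:Add2,r4:8
cycle 3: stall // r0:Add1,r1:5,r2:4,r3:Add2,r4:8
cycle 4: CDB Add1=12; issue SUB r2<-Add1 // r0:12,r1:5,r2:Add1,r3:Add2,r4:8
cycle 5: CDB Add2=1; issue MUL r0<-Mul1 // r0:Mul1,r1:5,r2:Add1,r3:1,r4:8
cycle 6: issue ADD r0<-Add2 // r0:Add2,r1:5,r2:Add1,r3:1,r4:8
cycle 7: stall // r0:Add2,r1:5,r2:Add1,r3:1,r4:8
cycle 8: CDB Add1=7; issue SUB r4<-Add1 // r0:Add2,r1:5,r2:7,r3:1,r4:Add1
cycle 9: CDB Mul1=5; stall // r0:Add2,r1:5,r2:7,r3:1,r4:Add1
cycle 10: stall // r0:Add2,r1:5,r2:7,r3:1,r4:Add1
cycle 11: CDB Add1=-7; issue SUB r2<-Add1 // r0:Add2,r1:5,r2:Add1,r3:1,r4:-7
cycle 12: CDB Add2=13 // r0:13,r1:5,r2:Add1,r3:1,r4:-7
cycle 13: - // r0:13,r1:5,r2:Add1,r3:1,r4:-7
cycle 14: CDB Add1=6 // r0:13,r1:5,r2:6,r3:1,r4:-7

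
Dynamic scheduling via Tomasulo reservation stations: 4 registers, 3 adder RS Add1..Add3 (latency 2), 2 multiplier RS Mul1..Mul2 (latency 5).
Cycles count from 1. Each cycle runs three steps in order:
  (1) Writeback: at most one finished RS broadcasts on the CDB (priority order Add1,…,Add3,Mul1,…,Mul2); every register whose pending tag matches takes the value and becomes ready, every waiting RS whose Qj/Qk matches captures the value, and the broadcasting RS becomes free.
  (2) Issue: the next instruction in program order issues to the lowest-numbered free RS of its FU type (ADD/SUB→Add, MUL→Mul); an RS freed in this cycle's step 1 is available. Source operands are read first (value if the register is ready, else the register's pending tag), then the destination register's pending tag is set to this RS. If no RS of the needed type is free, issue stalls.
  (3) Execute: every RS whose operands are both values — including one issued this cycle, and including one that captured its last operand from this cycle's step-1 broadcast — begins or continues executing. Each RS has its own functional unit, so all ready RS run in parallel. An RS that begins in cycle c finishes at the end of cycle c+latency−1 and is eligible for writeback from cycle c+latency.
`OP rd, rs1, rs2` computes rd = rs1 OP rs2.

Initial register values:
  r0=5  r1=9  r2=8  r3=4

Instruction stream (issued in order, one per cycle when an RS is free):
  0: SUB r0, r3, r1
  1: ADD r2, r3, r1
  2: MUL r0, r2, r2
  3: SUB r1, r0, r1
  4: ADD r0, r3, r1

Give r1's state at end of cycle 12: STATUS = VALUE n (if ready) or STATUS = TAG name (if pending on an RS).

  c1: issue SUB r0<-Add1  regs: r0:Add1,r1:9,r2:8,r3:4
  c2: issue ADD r2<-Add2  regs: r0:Add1,r1:9,r2:Add2,r3:4
  c3: CDB Add1=-5; issue MUL r0<-Mul1  regs: r0:Mul1,r1:9,r2:Add2,r3:4
  c4: CDB Add2=13; issue SUB r1<-Add1  regs: r0:Mul1,r1:Add1,r2:13,r3:4
  c5: issue ADD r0<-Add2  regs: r0:Add2,r1:Add1,r2:13,r3:4
  c6: -  regs: r0:Add2,r1:Add1,r2:13,r3:4
  c7: -  regs: r0:Add2,r1:Add1,r2:13,r3:4
  c8: -  regs: r0:Add2,r1:Add1,r2:13,r3:4
  c9: CDB Mul1=169  regs: r0:Add2,r1:Add1,r2:13,r3:4
  c10: -  regs: r0:Add2,r1:Add1,r2:13,r3:4
  c11: CDB Add1=160  regs: r0:Add2,r1:160,r2:13,r3:4
  c12: -  regs: r0:Add2,r1:160,r2:13,r3:4

STATUS = VALUE 160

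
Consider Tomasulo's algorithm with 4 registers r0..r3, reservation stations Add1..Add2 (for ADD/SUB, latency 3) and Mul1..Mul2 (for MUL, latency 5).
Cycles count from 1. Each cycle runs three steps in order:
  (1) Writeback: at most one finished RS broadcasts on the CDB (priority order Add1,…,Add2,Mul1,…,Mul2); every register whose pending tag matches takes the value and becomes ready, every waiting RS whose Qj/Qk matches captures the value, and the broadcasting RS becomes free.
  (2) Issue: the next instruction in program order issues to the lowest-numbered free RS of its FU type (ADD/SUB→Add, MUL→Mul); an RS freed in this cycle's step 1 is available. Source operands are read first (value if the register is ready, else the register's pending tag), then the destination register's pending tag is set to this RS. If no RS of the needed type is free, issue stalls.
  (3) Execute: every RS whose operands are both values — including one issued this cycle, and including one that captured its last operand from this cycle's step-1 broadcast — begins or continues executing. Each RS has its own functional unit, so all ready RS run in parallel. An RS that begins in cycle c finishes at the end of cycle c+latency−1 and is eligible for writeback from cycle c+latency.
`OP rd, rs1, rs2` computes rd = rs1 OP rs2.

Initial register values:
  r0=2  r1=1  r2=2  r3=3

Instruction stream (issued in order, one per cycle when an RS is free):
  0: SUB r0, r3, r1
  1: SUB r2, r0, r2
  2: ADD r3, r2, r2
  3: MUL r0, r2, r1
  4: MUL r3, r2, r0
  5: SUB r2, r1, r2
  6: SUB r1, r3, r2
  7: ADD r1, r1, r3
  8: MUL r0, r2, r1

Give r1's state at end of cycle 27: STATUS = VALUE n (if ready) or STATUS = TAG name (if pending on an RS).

STATUS = VALUE -1

cycle 1: issue SUB r0<-Add1 // r0:Add1,r1:1,r2:2,r3:3
cycle 2: issue SUB r2<-Add2 // r0:Add1,r1:1,r2:Add2,r3:3
cycle 3: stall // r0:Add1,r1:1,r2:Add2,r3:3
cycle 4: CDB Add1=2; issue ADD r3<-Add1 // r0:2,r1:1,r2:Add2,r3:Add1
cycle 5: issue MUL r0<-Mul1 // r0:Mul1,r1:1,r2:Add2,r3:Add1
cycle 6: issue MUL r3<-Mul2 // r0:Mul1,r1:1,r2:Add2,r3:Mul2
cycle 7: CDB Add2=0; issue SUB r2<-Add2 // r0:Mul1,r1:1,r2:Add2,r3:Mul2
cycle 8: stall // r0:Mul1,r1:1,r2:Add2,r3:Mul2
cycle 9: stall // r0:Mul1,r1:1,r2:Add2,r3:Mul2
cycle 10: CDB Add1=0; issue SUB r1<-Add1 // r0:Mul1,r1:Add1,r2:Add2,r3:Mul2
cycle 11: CDB Add2=1; issue ADD r1<-Add2 // r0:Mul1,r1:Add2,r2:1,r3:Mul2
cycle 12: CDB Mul1=0; issue MUL r0<-Mul1 // r0:Mul1,r1:Add2,r2:1,r3:Mul2
cycle 13: - // r0:Mul1,r1:Add2,r2:1,r3:Mul2
cycle 14: - // r0:Mul1,r1:Add2,r2:1,r3:Mul2
cycle 15: - // r0:Mul1,r1:Add2,r2:1,r3:Mul2
cycle 16: - // r0:Mul1,r1:Add2,r2:1,r3:Mul2
cycle 17: CDB Mul2=0 // r0:Mul1,r1:Add2,r2:1,r3:0
cycle 18: - // r0:Mul1,r1:Add2,r2:1,r3:0
cycle 19: - // r0:Mul1,r1:Add2,r2:1,r3:0
cycle 20: CDB Add1=-1 // r0:Mul1,r1:Add2,r2:1,r3:0
cycle 21: - // r0:Mul1,r1:Add2,r2:1,r3:0
cycle 22: - // r0:Mul1,r1:Add2,r2:1,r3:0
cycle 23: CDB Add2=-1 // r0:Mul1,r1:-1,r2:1,r3:0
cycle 24: - // r0:Mul1,r1:-1,r2:1,r3:0
cycle 25: - // r0:Mul1,r1:-1,r2:1,r3:0
cycle 26: - // r0:Mul1,r1:-1,r2:1,r3:0
cycle 27: - // r0:Mul1,r1:-1,r2:1,r3:0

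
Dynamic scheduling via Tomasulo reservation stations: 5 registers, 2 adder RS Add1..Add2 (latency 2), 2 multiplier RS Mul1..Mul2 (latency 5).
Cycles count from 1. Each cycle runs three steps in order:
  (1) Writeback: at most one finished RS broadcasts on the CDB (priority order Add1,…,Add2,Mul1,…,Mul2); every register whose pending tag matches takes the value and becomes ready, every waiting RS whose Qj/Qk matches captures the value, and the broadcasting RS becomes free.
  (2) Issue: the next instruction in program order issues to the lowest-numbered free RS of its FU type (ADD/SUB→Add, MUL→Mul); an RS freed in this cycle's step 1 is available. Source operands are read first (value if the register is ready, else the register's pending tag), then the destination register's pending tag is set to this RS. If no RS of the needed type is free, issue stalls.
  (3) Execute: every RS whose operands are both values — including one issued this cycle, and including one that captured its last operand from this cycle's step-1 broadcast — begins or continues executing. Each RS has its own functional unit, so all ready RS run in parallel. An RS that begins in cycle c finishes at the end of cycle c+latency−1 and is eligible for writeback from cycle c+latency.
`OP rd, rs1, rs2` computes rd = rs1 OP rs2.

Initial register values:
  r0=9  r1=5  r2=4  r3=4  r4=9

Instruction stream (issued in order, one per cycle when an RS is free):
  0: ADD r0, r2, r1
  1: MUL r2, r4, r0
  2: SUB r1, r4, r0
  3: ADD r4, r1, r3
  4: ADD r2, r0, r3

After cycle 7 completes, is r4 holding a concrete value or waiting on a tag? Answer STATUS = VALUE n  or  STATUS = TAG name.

cycle 1: issue ADD r0<-Add1 // r0:Add1,r1:5,r2:4,r3:4,r4:9
cycle 2: issue MUL r2<-Mul1 // r0:Add1,r1:5,r2:Mul1,r3:4,r4:9
cycle 3: CDB Add1=9; issue SUB r1<-Add1 // r0:9,r1:Add1,r2:Mul1,r3:4,r4:9
cycle 4: issue ADD r4<-Add2 // r0:9,r1:Add1,r2:Mul1,r3:4,r4:Add2
cycle 5: CDB Add1=0; issue ADD r2<-Add1 // r0:9,r1:0,r2:Add1,r3:4,r4:Add2
cycle 6: - // r0:9,r1:0,r2:Add1,r3:4,r4:Add2
cycle 7: CDB Add1=13 // r0:9,r1:0,r2:13,r3:4,r4:Add2

STATUS = TAG Add2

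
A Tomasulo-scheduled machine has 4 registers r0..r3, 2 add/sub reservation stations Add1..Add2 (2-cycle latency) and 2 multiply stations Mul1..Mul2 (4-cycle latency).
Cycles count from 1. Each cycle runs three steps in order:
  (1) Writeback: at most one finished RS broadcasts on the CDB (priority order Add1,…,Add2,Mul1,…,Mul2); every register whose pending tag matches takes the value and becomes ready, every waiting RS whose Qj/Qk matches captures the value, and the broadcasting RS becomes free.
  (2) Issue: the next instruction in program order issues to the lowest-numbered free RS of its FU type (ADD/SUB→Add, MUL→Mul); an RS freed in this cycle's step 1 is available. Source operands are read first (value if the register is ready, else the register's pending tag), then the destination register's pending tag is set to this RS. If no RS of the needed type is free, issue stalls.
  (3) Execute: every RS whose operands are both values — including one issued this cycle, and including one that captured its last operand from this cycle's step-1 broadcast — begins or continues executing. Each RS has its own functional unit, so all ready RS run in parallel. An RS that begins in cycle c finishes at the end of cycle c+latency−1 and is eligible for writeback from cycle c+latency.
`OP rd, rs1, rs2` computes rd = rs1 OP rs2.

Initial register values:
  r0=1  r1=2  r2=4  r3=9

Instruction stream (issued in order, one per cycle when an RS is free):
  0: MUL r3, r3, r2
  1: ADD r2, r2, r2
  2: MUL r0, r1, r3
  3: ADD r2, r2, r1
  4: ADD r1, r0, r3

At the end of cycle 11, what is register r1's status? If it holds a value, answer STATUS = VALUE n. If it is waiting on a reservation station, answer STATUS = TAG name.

c1: issue MUL r3<-Mul1 | r0:1,r1:2,r2:4,r3:Mul1
c2: issue ADD r2<-Add1 | r0:1,r1:2,r2:Add1,r3:Mul1
c3: issue MUL r0<-Mul2 | r0:Mul2,r1:2,r2:Add1,r3:Mul1
c4: CDB Add1=8; issue ADD r2<-Add1 | r0:Mul2,r1:2,r2:Add1,r3:Mul1
c5: CDB Mul1=36; issue ADD r1<-Add2 | r0:Mul2,r1:Add2,r2:Add1,r3:36
c6: CDB Add1=10 | r0:Mul2,r1:Add2,r2:10,r3:36
c7: - | r0:Mul2,r1:Add2,r2:10,r3:36
c8: - | r0:Mul2,r1:Add2,r2:10,r3:36
c9: CDB Mul2=72 | r0:72,r1:Add2,r2:10,r3:36
c10: - | r0:72,r1:Add2,r2:10,r3:36
c11: CDB Add2=108 | r0:72,r1:108,r2:10,r3:36

STATUS = VALUE 108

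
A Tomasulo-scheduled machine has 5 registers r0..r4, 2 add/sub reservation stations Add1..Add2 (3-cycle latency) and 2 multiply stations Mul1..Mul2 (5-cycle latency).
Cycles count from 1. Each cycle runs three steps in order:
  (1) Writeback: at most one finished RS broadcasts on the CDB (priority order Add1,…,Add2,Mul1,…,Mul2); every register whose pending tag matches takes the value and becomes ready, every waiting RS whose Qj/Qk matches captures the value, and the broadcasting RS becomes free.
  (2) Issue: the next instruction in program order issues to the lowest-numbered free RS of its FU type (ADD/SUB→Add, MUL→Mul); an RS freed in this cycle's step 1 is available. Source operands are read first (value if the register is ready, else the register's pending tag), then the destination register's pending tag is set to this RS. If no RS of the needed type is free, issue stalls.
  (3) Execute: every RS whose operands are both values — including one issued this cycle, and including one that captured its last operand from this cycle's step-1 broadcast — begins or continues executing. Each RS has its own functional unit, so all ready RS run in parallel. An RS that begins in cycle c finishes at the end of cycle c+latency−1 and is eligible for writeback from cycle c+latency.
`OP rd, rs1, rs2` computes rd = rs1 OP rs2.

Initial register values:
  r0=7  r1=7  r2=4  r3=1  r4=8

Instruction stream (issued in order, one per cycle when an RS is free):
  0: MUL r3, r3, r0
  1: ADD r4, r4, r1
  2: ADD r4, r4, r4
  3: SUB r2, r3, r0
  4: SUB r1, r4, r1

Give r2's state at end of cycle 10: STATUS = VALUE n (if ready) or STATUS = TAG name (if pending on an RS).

c1: issue MUL r3<-Mul1 | r0:7,r1:7,r2:4,r3:Mul1,r4:8
c2: issue ADD r4<-Add1 | r0:7,r1:7,r2:4,r3:Mul1,r4:Add1
c3: issue ADD r4<-Add2 | r0:7,r1:7,r2:4,r3:Mul1,r4:Add2
c4: stall | r0:7,r1:7,r2:4,r3:Mul1,r4:Add2
c5: CDB Add1=15; issue SUB r2<-Add1 | r0:7,r1:7,r2:Add1,r3:Mul1,r4:Add2
c6: CDB Mul1=7; stall | r0:7,r1:7,r2:Add1,r3:7,r4:Add2
c7: stall | r0:7,r1:7,r2:Add1,r3:7,r4:Add2
c8: CDB Add2=30; issue SUB r1<-Add2 | r0:7,r1:Add2,r2:Add1,r3:7,r4:30
c9: CDB Add1=0 | r0:7,r1:Add2,r2:0,r3:7,r4:30
c10: - | r0:7,r1:Add2,r2:0,r3:7,r4:30

STATUS = VALUE 0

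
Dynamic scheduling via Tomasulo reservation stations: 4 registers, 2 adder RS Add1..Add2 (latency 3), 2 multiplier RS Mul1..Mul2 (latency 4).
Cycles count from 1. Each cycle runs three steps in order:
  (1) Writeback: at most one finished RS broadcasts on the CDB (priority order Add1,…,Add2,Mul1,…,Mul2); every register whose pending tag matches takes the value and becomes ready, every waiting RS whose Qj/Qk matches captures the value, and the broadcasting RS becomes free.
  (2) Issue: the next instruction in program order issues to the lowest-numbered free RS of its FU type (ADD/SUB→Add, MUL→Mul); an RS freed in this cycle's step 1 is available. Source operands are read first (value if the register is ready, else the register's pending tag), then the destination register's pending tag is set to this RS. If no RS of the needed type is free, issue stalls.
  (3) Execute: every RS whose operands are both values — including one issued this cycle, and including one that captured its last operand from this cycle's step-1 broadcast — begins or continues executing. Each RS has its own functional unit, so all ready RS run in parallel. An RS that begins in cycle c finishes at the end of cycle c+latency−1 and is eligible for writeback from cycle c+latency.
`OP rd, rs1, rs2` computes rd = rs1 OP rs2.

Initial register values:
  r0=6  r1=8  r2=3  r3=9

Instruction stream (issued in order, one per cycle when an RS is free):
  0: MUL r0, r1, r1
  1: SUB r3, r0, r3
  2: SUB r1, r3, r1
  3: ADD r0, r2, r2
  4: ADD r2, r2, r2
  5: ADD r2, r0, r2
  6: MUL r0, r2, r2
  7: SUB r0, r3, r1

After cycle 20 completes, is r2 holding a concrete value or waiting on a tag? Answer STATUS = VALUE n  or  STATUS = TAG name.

STATUS = VALUE 12

c1: issue MUL r0<-Mul1 | r0:Mul1,r1:8,r2:3,r3:9
c2: issue SUB r3<-Add1 | r0:Mul1,r1:8,r2:3,r3:Add1
c3: issue SUB r1<-Add2 | r0:Mul1,r1:Add2,r2:3,r3:Add1
c4: stall | r0:Mul1,r1:Add2,r2:3,r3:Add1
c5: CDB Mul1=64; stall | r0:64,r1:Add2,r2:3,r3:Add1
c6: stall | r0:64,r1:Add2,r2:3,r3:Add1
c7: stall | r0:64,r1:Add2,r2:3,r3:Add1
c8: CDB Add1=55; issue ADD r0<-Add1 | r0:Add1,r1:Add2,r2:3,r3:55
c9: stall | r0:Add1,r1:Add2,r2:3,r3:55
c10: stall | r0:Add1,r1:Add2,r2:3,r3:55
c11: CDB Add1=6; issue ADD r2<-Add1 | r0:6,r1:Add2,r2:Add1,r3:55
c12: CDB Add2=47; issue ADD r2<-Add2 | r0:6,r1:47,r2:Add2,r3:55
c13: issue MUL r0<-Mul1 | r0:Mul1,r1:47,r2:Add2,r3:55
c14: CDB Add1=6; issue SUB r0<-Add1 | r0:Add1,r1:47,r2:Add2,r3:55
c15: - | r0:Add1,r1:47,r2:Add2,r3:55
c16: - | r0:Add1,r1:47,r2:Add2,r3:55
c17: CDB Add1=8 | r0:8,r1:47,r2:Add2,r3:55
c18: CDB Add2=12 | r0:8,r1:47,r2:12,r3:55
c19: - | r0:8,r1:47,r2:12,r3:55
c20: - | r0:8,r1:47,r2:12,r3:55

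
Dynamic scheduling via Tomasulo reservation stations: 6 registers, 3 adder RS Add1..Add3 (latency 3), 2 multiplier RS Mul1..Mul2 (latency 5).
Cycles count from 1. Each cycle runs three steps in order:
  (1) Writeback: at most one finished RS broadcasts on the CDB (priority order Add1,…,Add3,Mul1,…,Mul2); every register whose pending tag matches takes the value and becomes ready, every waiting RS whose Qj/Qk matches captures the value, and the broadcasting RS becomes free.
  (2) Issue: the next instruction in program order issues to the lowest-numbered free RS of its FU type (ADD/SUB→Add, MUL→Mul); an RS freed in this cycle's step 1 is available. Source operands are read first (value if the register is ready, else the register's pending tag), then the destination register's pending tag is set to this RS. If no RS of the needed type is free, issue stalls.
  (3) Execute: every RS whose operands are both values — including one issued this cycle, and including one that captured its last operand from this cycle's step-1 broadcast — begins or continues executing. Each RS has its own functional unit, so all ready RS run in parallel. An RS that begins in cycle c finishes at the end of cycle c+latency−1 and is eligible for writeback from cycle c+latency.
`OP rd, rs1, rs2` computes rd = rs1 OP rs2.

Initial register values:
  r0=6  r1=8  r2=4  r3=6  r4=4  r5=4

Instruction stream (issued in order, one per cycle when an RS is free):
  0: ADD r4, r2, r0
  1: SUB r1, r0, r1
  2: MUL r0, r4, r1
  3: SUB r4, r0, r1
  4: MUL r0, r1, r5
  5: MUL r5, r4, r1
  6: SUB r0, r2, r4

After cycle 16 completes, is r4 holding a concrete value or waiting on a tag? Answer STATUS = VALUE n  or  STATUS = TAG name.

STATUS = VALUE -18

cycle 1: issue ADD r4<-Add1 // r0:6,r1:8,r2:4,r3:6,r4:Add1,r5:4
cycle 2: issue SUB r1<-Add2 // r0:6,r1:Add2,r2:4,r3:6,r4:Add1,r5:4
cycle 3: issue MUL r0<-Mul1 // r0:Mul1,r1:Add2,r2:4,r3:6,r4:Add1,r5:4
cycle 4: CDB Add1=10; issue SUB r4<-Add1 // r0:Mul1,r1:Add2,r2:4,r3:6,r4:Add1,r5:4
cycle 5: CDB Add2=-2; issue MUL r0<-Mul2 // r0:Mul2,r1:-2,r2:4,r3:6,r4:Add1,r5:4
cycle 6: stall // r0:Mul2,r1:-2,r2:4,r3:6,r4:Add1,r5:4
cycle 7: stall // r0:Mul2,r1:-2,r2:4,r3:6,r4:Add1,r5:4
cycle 8: stall // r0:Mul2,r1:-2,r2:4,r3:6,r4:Add1,r5:4
cycle 9: stall // r0:Mul2,r1:-2,r2:4,r3:6,r4:Add1,r5:4
cycle 10: CDB Mul1=-20; issue MUL r5<-Mul1 // r0:Mul2,r1:-2,r2:4,r3:6,r4:Add1,r5:Mul1
cycle 11: CDB Mul2=-8; issue SUB r0<-Add2 // r0:Add2,r1:-2,r2:4,r3:6,r4:Add1,r5:Mul1
cycle 12: - // r0:Add2,r1:-2,r2:4,r3:6,r4:Add1,r5:Mul1
cycle 13: CDB Add1=-18 // r0:Add2,r1:-2,r2:4,r3:6,r4:-18,r5:Mul1
cycle 14: - // r0:Add2,r1:-2,r2:4,r3:6,r4:-18,r5:Mul1
cycle 15: - // r0:Add2,r1:-2,r2:4,r3:6,r4:-18,r5:Mul1
cycle 16: CDB Add2=22 // r0:22,r1:-2,r2:4,r3:6,r4:-18,r5:Mul1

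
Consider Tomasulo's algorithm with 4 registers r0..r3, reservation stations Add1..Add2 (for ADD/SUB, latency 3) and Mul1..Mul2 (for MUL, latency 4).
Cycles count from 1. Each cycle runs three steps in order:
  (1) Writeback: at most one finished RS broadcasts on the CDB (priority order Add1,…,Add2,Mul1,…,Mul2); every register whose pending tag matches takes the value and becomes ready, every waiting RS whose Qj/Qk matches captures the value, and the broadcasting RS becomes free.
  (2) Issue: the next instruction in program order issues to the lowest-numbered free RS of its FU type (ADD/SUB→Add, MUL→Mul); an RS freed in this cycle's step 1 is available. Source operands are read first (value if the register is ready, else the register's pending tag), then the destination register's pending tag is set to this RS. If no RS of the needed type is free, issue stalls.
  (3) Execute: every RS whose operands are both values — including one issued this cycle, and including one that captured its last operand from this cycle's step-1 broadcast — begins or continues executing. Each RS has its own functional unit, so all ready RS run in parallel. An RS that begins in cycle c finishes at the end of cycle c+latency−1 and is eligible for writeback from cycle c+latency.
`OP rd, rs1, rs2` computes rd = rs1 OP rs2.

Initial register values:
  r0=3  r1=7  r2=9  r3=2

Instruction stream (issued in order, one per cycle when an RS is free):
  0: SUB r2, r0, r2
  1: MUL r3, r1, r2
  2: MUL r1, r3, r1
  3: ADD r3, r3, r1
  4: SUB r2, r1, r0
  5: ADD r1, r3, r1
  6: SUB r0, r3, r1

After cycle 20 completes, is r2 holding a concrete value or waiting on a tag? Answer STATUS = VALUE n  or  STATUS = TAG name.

cycle 1: issue SUB r2<-Add1 // r0:3,r1:7,r2:Add1,r3:2
cycle 2: issue MUL r3<-Mul1 // r0:3,r1:7,r2:Add1,r3:Mul1
cycle 3: issue MUL r1<-Mul2 // r0:3,r1:Mul2,r2:Add1,r3:Mul1
cycle 4: CDB Add1=-6; issue ADD r3<-Add1 // r0:3,r1:Mul2,r2:-6,r3:Add1
cycle 5: issue SUB r2<-Add2 // r0:3,r1:Mul2,r2:Add2,r3:Add1
cycle 6: stall // r0:3,r1:Mul2,r2:Add2,r3:Add1
cycle 7: stall // r0:3,r1:Mul2,r2:Add2,r3:Add1
cycle 8: CDB Mul1=-42; stall // r0:3,r1:Mul2,r2:Add2,r3:Add1
cycle 9: stall // r0:3,r1:Mul2,r2:Add2,r3:Add1
cycle 10: stall // r0:3,r1:Mul2,r2:Add2,r3:Add1
cycle 11: stall // r0:3,r1:Mul2,r2:Add2,r3:Add1
cycle 12: CDB Mul2=-294; stall // r0:3,r1:-294,r2:Add2,r3:Add1
cycle 13: stall // r0:3,r1:-294,r2:Add2,r3:Add1
cycle 14: stall // r0:3,r1:-294,r2:Add2,r3:Add1
cycle 15: CDB Add1=-336; issue ADD r1<-Add1 // r0:3,r1:Add1,r2:Add2,r3:-336
cycle 16: CDB Add2=-297; issue SUB r0<-Add2 // r0:Add2,r1:Add1,r2:-297,r3:-336
cycle 17: - // r0:Add2,r1:Add1,r2:-297,r3:-336
cycle 18: CDB Add1=-630 // r0:Add2,r1:-630,r2:-297,r3:-336
cycle 19: - // r0:Add2,r1:-630,r2:-297,r3:-336
cycle 20: - // r0:Add2,r1:-630,r2:-297,r3:-336

STATUS = VALUE -297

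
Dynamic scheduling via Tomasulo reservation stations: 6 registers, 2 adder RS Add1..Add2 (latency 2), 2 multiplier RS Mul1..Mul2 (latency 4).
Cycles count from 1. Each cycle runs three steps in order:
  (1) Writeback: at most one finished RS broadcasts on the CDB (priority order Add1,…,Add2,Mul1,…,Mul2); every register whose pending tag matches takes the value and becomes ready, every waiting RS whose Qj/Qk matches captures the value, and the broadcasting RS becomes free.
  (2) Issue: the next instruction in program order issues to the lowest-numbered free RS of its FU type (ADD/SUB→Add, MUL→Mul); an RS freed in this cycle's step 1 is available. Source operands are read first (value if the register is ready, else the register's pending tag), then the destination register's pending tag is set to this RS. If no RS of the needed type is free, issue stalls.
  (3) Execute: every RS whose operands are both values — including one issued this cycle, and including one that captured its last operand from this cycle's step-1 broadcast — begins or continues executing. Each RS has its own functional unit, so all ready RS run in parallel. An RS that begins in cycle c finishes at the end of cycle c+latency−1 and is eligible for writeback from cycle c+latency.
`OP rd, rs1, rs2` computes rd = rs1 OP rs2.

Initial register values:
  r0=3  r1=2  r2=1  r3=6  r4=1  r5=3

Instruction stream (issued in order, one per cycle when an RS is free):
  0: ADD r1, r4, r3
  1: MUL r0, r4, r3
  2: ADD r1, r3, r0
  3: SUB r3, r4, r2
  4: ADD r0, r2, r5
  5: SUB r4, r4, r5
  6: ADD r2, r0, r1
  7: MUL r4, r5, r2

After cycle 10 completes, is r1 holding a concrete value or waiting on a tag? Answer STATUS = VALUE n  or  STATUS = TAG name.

c1: issue ADD r1<-Add1 | r0:3,r1:Add1,r2:1,r3:6,r4:1,r5:3
c2: issue MUL r0<-Mul1 | r0:Mul1,r1:Add1,r2:1,r3:6,r4:1,r5:3
c3: CDB Add1=7; issue ADD r1<-Add1 | r0:Mul1,r1:Add1,r2:1,r3:6,r4:1,r5:3
c4: issue SUB r3<-Add2 | r0:Mul1,r1:Add1,r2:1,r3:Add2,r4:1,r5:3
c5: stall | r0:Mul1,r1:Add1,r2:1,r3:Add2,r4:1,r5:3
c6: CDB Add2=0; issue ADD r0<-Add2 | r0:Add2,r1:Add1,r2:1,r3:0,r4:1,r5:3
c7: CDB Mul1=6; stall | r0:Add2,r1:Add1,r2:1,r3:0,r4:1,r5:3
c8: CDB Add2=4; issue SUB r4<-Add2 | r0:4,r1:Add1,r2:1,r3:0,r4:Add2,r5:3
c9: CDB Add1=12; issue ADD r2<-Add1 | r0:4,r1:12,r2:Add1,r3:0,r4:Add2,r5:3
c10: CDB Add2=-2; issue MUL r4<-Mul1 | r0:4,r1:12,r2:Add1,r3:0,r4:Mul1,r5:3

STATUS = VALUE 12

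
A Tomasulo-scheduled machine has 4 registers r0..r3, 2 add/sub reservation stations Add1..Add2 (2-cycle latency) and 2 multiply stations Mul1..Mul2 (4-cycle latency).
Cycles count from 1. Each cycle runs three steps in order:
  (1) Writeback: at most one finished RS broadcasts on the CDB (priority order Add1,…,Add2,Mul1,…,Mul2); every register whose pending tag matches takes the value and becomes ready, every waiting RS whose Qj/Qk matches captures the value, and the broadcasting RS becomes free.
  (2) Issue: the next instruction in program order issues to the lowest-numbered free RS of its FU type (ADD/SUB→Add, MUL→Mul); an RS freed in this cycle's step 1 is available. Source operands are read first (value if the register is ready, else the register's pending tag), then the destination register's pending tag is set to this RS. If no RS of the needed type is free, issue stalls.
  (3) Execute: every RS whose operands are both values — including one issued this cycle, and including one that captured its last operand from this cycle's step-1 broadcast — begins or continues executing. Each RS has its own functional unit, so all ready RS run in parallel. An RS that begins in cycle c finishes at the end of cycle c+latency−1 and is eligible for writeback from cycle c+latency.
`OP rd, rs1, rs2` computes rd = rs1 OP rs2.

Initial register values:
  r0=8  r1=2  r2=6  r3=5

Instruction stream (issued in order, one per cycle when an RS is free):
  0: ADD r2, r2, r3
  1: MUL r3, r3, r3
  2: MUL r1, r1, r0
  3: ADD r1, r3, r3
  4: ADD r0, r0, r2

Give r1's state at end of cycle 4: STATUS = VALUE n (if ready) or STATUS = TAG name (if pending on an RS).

  c1: issue ADD r2<-Add1  regs: r0:8,r1:2,r2:Add1,r3:5
  c2: issue MUL r3<-Mul1  regs: r0:8,r1:2,r2:Add1,r3:Mul1
  c3: CDB Add1=11; issue MUL r1<-Mul2  regs: r0:8,r1:Mul2,r2:11,r3:Mul1
  c4: issue ADD r1<-Add1  regs: r0:8,r1:Add1,r2:11,r3:Mul1

STATUS = TAG Add1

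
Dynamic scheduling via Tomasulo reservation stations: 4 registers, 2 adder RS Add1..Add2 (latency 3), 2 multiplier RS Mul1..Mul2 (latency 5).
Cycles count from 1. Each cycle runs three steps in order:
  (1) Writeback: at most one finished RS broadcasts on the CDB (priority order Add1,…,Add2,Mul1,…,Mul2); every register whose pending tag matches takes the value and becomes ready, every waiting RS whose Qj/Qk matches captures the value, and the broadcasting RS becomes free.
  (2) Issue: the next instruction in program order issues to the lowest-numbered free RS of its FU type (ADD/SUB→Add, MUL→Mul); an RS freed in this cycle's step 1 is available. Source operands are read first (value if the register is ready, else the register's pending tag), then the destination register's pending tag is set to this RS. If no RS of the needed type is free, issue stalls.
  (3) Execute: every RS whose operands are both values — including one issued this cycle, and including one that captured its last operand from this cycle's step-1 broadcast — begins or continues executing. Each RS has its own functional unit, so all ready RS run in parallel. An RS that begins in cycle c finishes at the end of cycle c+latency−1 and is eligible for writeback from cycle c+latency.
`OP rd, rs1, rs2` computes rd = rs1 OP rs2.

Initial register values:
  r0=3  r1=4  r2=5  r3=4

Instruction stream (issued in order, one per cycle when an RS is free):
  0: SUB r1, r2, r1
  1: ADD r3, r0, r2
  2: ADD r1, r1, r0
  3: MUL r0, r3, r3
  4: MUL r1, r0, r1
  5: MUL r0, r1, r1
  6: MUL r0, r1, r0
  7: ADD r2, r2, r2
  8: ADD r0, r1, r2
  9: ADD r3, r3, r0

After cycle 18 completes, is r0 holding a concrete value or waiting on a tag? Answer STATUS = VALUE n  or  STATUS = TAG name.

STATUS = TAG Add2

c1: issue SUB r1<-Add1 | r0:3,r1:Add1,r2:5,r3:4
c2: issue ADD r3<-Add2 | r0:3,r1:Add1,r2:5,r3:Add2
c3: stall | r0:3,r1:Add1,r2:5,r3:Add2
c4: CDB Add1=1; issue ADD r1<-Add1 | r0:3,r1:Add1,r2:5,r3:Add2
c5: CDB Add2=8; issue MUL r0<-Mul1 | r0:Mul1,r1:Add1,r2:5,r3:8
c6: issue MUL r1<-Mul2 | r0:Mul1,r1:Mul2,r2:5,r3:8
c7: CDB Add1=4; stall | r0:Mul1,r1:Mul2,r2:5,r3:8
c8: stall | r0:Mul1,r1:Mul2,r2:5,r3:8
c9: stall | r0:Mul1,r1:Mul2,r2:5,r3:8
c10: CDB Mul1=64; issue MUL r0<-Mul1 | r0:Mul1,r1:Mul2,r2:5,r3:8
c11: stall | r0:Mul1,r1:Mul2,r2:5,r3:8
c12: stall | r0:Mul1,r1:Mul2,r2:5,r3:8
c13: stall | r0:Mul1,r1:Mul2,r2:5,r3:8
c14: stall | r0:Mul1,r1:Mul2,r2:5,r3:8
c15: CDB Mul2=256; issue MUL r0<-Mul2 | r0:Mul2,r1:256,r2:5,r3:8
c16: issue ADD r2<-Add1 | r0:Mul2,r1:256,r2:Add1,r3:8
c17: issue ADD r0<-Add2 | r0:Add2,r1:256,r2:Add1,r3:8
c18: stall | r0:Add2,r1:256,r2:Add1,r3:8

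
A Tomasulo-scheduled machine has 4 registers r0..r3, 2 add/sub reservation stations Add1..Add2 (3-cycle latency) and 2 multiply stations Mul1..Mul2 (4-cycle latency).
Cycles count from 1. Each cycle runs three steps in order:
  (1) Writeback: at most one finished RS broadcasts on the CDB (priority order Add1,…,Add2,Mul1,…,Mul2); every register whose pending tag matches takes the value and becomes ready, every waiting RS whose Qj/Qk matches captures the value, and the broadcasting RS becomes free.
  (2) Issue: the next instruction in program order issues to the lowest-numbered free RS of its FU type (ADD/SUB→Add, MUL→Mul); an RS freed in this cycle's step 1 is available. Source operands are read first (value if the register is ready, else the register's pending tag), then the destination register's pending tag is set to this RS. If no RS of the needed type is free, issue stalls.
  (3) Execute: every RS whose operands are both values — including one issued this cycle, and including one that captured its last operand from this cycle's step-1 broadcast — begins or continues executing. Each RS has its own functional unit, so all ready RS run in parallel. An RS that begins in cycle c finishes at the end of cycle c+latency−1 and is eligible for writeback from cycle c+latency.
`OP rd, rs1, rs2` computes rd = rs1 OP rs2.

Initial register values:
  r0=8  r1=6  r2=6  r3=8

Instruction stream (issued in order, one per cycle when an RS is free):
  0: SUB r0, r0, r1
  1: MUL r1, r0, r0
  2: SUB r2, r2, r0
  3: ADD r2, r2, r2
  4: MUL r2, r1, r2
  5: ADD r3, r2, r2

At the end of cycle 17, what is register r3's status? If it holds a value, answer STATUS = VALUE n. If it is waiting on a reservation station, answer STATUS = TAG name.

STATUS = VALUE 64

c1: issue SUB r0<-Add1 | r0:Add1,r1:6,r2:6,r3:8
c2: issue MUL r1<-Mul1 | r0:Add1,r1:Mul1,r2:6,r3:8
c3: issue SUB r2<-Add2 | r0:Add1,r1:Mul1,r2:Add2,r3:8
c4: CDB Add1=2; issue ADD r2<-Add1 | r0:2,r1:Mul1,r2:Add1,r3:8
c5: issue MUL r2<-Mul2 | r0:2,r1:Mul1,r2:Mul2,r3:8
c6: stall | r0:2,r1:Mul1,r2:Mul2,r3:8
c7: CDB Add2=4; issue ADD r3<-Add2 | r0:2,r1:Mul1,r2:Mul2,r3:Add2
c8: CDB Mul1=4 | r0:2,r1:4,r2:Mul2,r3:Add2
c9: - | r0:2,r1:4,r2:Mul2,r3:Add2
c10: CDB Add1=8 | r0:2,r1:4,r2:Mul2,r3:Add2
c11: - | r0:2,r1:4,r2:Mul2,r3:Add2
c12: - | r0:2,r1:4,r2:Mul2,r3:Add2
c13: - | r0:2,r1:4,r2:Mul2,r3:Add2
c14: CDB Mul2=32 | r0:2,r1:4,r2:32,r3:Add2
c15: - | r0:2,r1:4,r2:32,r3:Add2
c16: - | r0:2,r1:4,r2:32,r3:Add2
c17: CDB Add2=64 | r0:2,r1:4,r2:32,r3:64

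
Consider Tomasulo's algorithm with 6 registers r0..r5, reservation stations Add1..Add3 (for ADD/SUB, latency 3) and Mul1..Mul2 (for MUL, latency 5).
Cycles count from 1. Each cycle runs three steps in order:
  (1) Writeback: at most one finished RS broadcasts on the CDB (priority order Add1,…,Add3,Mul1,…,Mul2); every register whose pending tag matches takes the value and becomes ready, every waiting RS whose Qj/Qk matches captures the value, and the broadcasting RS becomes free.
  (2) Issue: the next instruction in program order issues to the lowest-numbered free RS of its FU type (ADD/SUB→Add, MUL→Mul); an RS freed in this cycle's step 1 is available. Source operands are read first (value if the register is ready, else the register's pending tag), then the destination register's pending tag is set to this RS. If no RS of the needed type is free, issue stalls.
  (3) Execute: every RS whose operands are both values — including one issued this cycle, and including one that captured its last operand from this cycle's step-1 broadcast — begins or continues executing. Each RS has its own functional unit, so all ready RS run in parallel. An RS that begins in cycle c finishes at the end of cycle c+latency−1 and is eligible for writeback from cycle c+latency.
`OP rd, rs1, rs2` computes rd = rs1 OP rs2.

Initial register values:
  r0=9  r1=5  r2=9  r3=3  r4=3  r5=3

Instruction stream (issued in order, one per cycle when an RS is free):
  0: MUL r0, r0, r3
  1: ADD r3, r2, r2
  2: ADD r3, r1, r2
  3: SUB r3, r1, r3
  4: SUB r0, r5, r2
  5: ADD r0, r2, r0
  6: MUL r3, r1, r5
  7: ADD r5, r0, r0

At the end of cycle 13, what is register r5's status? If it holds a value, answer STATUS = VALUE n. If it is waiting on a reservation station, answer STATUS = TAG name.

cycle 1: issue MUL r0<-Mul1 // r0:Mul1,r1:5,r2:9,r3:3,r4:3,r5:3
cycle 2: issue ADD r3<-Add1 // r0:Mul1,r1:5,r2:9,r3:Add1,r4:3,r5:3
cycle 3: issue ADD r3<-Add2 // r0:Mul1,r1:5,r2:9,r3:Add2,r4:3,r5:3
cycle 4: issue SUB r3<-Add3 // r0:Mul1,r1:5,r2:9,r3:Add3,r4:3,r5:3
cycle 5: CDB Add1=18; issue SUB r0<-Add1 // r0:Add1,r1:5,r2:9,r3:Add3,r4:3,r5:3
cycle 6: CDB Add2=14; issue ADD r0<-Add2 // r0:Add2,r1:5,r2:9,r3:Add3,r4:3,r5:3
cycle 7: CDB Mul1=27; issue MUL r3<-Mul1 // r0:Add2,r1:5,r2:9,r3:Mul1,r4:3,r5:3
cycle 8: CDB Add1=-6; issue ADD r5<-Add1 // r0:Add2,r1:5,r2:9,r3:Mul1,r4:3,r5:Add1
cycle 9: CDB Add3=-9 // r0:Add2,r1:5,r2:9,r3:Mul1,r4:3,r5:Add1
cycle 10: - // r0:Add2,r1:5,r2:9,r3:Mul1,r4:3,r5:Add1
cycle 11: CDB Add2=3 // r0:3,r1:5,r2:9,r3:Mul1,r4:3,r5:Add1
cycle 12: CDB Mul1=15 // r0:3,r1:5,r2:9,r3:15,r4:3,r5:Add1
cycle 13: - // r0:3,r1:5,r2:9,r3:15,r4:3,r5:Add1

STATUS = TAG Add1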